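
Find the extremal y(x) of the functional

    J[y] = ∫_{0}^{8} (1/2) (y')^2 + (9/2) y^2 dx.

The Lagrangian is L = (1/2) (y')^2 + (9/2) y^2.
Compute ∂L/∂y = 9y, ∂L/∂y' = y'.
The Euler-Lagrange equation d/dx(∂L/∂y') − ∂L/∂y = 0 reduces to
    y'' − 9 y = 0.
Its general solution is
    y(x) = A e^(3x) + B e^(−3x),
with A, B fixed by the endpoint conditions.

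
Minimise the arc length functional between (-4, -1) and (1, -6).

Arc-length functional: J[y] = ∫ sqrt(1 + (y')^2) dx.
Lagrangian L = sqrt(1 + (y')^2) has no explicit y dependence, so ∂L/∂y = 0 and the Euler-Lagrange equation gives
    d/dx( y' / sqrt(1 + (y')^2) ) = 0  ⇒  y' / sqrt(1 + (y')^2) = const.
Hence y' is constant, so y(x) is affine.
Fitting the endpoints (-4, -1) and (1, -6):
    slope m = ((-6) − (-1)) / (1 − (-4)) = -1,
    intercept c = (-1) − m·(-4) = -5.
Extremal: y(x) = -x - 5.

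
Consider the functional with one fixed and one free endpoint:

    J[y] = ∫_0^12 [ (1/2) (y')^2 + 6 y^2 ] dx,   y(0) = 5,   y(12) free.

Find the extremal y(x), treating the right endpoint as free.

The Lagrangian L = (1/2) (y')^2 + 6 y^2 gives
    ∂L/∂y = 12 y,   ∂L/∂y' = y'.
Euler-Lagrange: y'' − 12 y = 0.
With k = sqrt(12), the general solution is
    y(x) = A cosh(sqrt(12) x) + B sinh(sqrt(12) x).
Fixed left endpoint y(0) = 5 ⇒ A = 5.
The right endpoint x = 12 is free, so the natural (transversality) condition is ∂L/∂y' |_{x=12} = 0, i.e. y'(12) = 0.
Compute y'(x) = A k sinh(k x) + B k cosh(k x), so
    y'(12) = A k sinh(k·12) + B k cosh(k·12) = 0
    ⇒ B = −A tanh(k·12) = − 5 tanh(sqrt(12)·12).
Therefore the extremal is
    y(x) = 5 cosh(sqrt(12) x) − 5 tanh(sqrt(12)·12) sinh(sqrt(12) x).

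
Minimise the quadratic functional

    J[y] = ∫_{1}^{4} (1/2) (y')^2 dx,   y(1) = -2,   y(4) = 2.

The Lagrangian is L = (1/2) (y')^2.
Compute ∂L/∂y = 0, ∂L/∂y' = y'.
The Euler-Lagrange equation d/dx(∂L/∂y') − ∂L/∂y = 0 reduces to
    y'' = 0.
Its general solution is
    y(x) = A x + B,
with A, B fixed by the endpoint conditions.
Applying the endpoint conditions y(1) = -2 and y(4) = 2: solve A·1 + B = -2 and A·4 + B = 2. Subtracting gives A(4 − 1) = 2 − -2, so A = 4/3, and B = -2 − A·1 = -10/3. Therefore
    y(x) = (4/3) x - 10/3.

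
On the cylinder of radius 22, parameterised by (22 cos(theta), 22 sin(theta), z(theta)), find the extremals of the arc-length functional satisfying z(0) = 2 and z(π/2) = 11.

Parameterise the cylinder of radius R = 22 as
    r(θ) = (22 cos θ, 22 sin θ, z(θ)).
The arc-length element is
    ds = sqrt(484 + (dz/dθ)^2) dθ,
so the Lagrangian is L = sqrt(484 + z'^2).
L depends on z' only, not on z or θ, so ∂L/∂z = 0 and
    ∂L/∂z' = z' / sqrt(484 + z'^2).
The Euler-Lagrange equation gives
    d/dθ( z' / sqrt(484 + z'^2) ) = 0,
so z' is constant. Integrating once:
    z(θ) = a θ + b,
a helix on the cylinder (a straight line when the cylinder is unrolled). The constants a, b are determined by the endpoint conditions.
With endpoint conditions z(0) = 2 and z(π/2) = 11: from z(0) = b we get b = 2, and a·π/2 + 2 = 11 gives a = 18/π, so
    z(θ) = (18/π) θ + 2.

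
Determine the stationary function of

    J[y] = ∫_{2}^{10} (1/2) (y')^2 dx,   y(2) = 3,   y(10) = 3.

The Lagrangian is L = (1/2) (y')^2.
Compute ∂L/∂y = 0, ∂L/∂y' = y'.
The Euler-Lagrange equation d/dx(∂L/∂y') − ∂L/∂y = 0 reduces to
    y'' = 0.
Its general solution is
    y(x) = A x + B,
with A, B fixed by the endpoint conditions.
Applying the endpoint conditions y(2) = 3 and y(10) = 3: solve A·2 + B = 3 and A·10 + B = 3. Subtracting gives A(10 − 2) = 3 − 3, so A = 0, and B = 3 − A·2 = 3. Therefore
    y(x) = 3.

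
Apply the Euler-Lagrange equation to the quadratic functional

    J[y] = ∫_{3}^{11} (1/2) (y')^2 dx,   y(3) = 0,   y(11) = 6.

The Lagrangian is L = (1/2) (y')^2.
Compute ∂L/∂y = 0, ∂L/∂y' = y'.
The Euler-Lagrange equation d/dx(∂L/∂y') − ∂L/∂y = 0 reduces to
    y'' = 0.
Its general solution is
    y(x) = A x + B,
with A, B fixed by the endpoint conditions.
Applying the endpoint conditions y(3) = 0 and y(11) = 6: solve A·3 + B = 0 and A·11 + B = 6. Subtracting gives A(11 − 3) = 6 − 0, so A = 3/4, and B = 0 − A·3 = -9/4. Therefore
    y(x) = (3/4) x - 9/4.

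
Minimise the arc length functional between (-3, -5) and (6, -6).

Arc-length functional: J[y] = ∫ sqrt(1 + (y')^2) dx.
Lagrangian L = sqrt(1 + (y')^2) has no explicit y dependence, so ∂L/∂y = 0 and the Euler-Lagrange equation gives
    d/dx( y' / sqrt(1 + (y')^2) ) = 0  ⇒  y' / sqrt(1 + (y')^2) = const.
Hence y' is constant, so y(x) is affine.
Fitting the endpoints (-3, -5) and (6, -6):
    slope m = ((-6) − (-5)) / (6 − (-3)) = -1/9,
    intercept c = (-5) − m·(-3) = -16/3.
Extremal: y(x) = (-1/9) x - 16/3.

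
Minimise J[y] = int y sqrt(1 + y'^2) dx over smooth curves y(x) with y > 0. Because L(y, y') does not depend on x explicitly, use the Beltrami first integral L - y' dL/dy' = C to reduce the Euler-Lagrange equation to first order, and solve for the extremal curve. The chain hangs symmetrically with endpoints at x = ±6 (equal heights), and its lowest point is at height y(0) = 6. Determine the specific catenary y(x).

The Lagrangian L(y, y') = y sqrt(1 + y'^2) has no explicit x dependence, so the Beltrami identity applies:
    L − y' ∂L/∂y' = C.
Compute ∂L/∂y' = y · y' / sqrt(1 + y'^2). Then
    L − y' ∂L/∂y'
    = y sqrt(1 + y'^2) − y · y'^2 / sqrt(1 + y'^2)
    = y (1 + y'^2 − y'^2) / sqrt(1 + y'^2)
    = y / sqrt(1 + y'^2) = C.
Squaring gives y^2 = C^2 (1 + y'^2), i.e.
    y'^2 = y^2 / C^2 − 1.
Separating variables,
    dy / sqrt(y^2 − C^2) = dx / C,
and integrating gives arccosh(y / C) = (x − a)/C, so
    y(x) = C cosh((x − a)/C),
the catenary. The constants C and a are fixed by the two endpoint conditions (and, for the hanging-chain problem, the length constraint selects C).
Now fit the given data. The endpoints x = ±6 are symmetric at equal height, so the catenary is even about its minimum: a = 0 and y(x) = C cosh(x/C). The lowest point is y(0) = C cosh(0) = C, and we are told y(0) = 6, so C = 6. Therefore
    y(x) = 6 cosh(x/6),
and at the endpoints
    y(±6) = 6 cosh(6/6).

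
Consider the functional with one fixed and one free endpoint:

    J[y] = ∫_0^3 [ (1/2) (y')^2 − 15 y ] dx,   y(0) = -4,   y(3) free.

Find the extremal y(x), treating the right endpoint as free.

The Lagrangian L = (1/2) (y')^2 − 15 y gives
    ∂L/∂y = −15,   ∂L/∂y' = y'.
Euler-Lagrange: d/dx(y') − (−15) = 0, i.e. y'' + 15 = 0, so
    y(x) = −(15/2) x^2 + C1 x + C2.
Fixed left endpoint y(0) = -4 ⇒ C2 = -4.
The right endpoint x = 3 is free, so the natural (transversality) condition is ∂L/∂y' |_{x=3} = 0, i.e. y'(3) = 0.
Compute y'(x) = −15 x + C1, so y'(3) = −45 + C1 = 0 ⇒ C1 = 45.
Therefore the extremal is
    y(x) = −(15/2) x^2 + 45 x − 4.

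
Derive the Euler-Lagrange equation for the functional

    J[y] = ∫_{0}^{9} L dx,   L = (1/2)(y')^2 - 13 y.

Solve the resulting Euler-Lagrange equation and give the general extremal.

The Lagrangian is L = (1/2)(y')^2 - 13 y.
∂L/∂y = -13.
∂L/∂y' = y'.
The Euler-Lagrange equation d/dx(∂L/∂y') − ∂L/∂y = 0 becomes:
    y'' + 13 = 0
General solution: y(x) = -(13/2) x^2 + A x + B, where A and B are arbitrary constants fixed by the endpoint conditions.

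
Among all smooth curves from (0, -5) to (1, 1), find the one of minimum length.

Arc-length functional: J[y] = ∫ sqrt(1 + (y')^2) dx.
Lagrangian L = sqrt(1 + (y')^2) has no explicit y dependence, so ∂L/∂y = 0 and the Euler-Lagrange equation gives
    d/dx( y' / sqrt(1 + (y')^2) ) = 0  ⇒  y' / sqrt(1 + (y')^2) = const.
Hence y' is constant, so y(x) is affine.
Fitting the endpoints (0, -5) and (1, 1):
    slope m = (1 − (-5)) / (1 − 0) = 6,
    intercept c = (-5) − m·0 = -5.
Extremal: y(x) = 6 x - 5.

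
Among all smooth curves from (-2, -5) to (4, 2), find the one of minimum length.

Arc-length functional: J[y] = ∫ sqrt(1 + (y')^2) dx.
Lagrangian L = sqrt(1 + (y')^2) has no explicit y dependence, so ∂L/∂y = 0 and the Euler-Lagrange equation gives
    d/dx( y' / sqrt(1 + (y')^2) ) = 0  ⇒  y' / sqrt(1 + (y')^2) = const.
Hence y' is constant, so y(x) is affine.
Fitting the endpoints (-2, -5) and (4, 2):
    slope m = (2 − (-5)) / (4 − (-2)) = 7/6,
    intercept c = (-5) − m·(-2) = -8/3.
Extremal: y(x) = (7/6) x - 8/3.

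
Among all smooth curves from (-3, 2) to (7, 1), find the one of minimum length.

Arc-length functional: J[y] = ∫ sqrt(1 + (y')^2) dx.
Lagrangian L = sqrt(1 + (y')^2) has no explicit y dependence, so ∂L/∂y = 0 and the Euler-Lagrange equation gives
    d/dx( y' / sqrt(1 + (y')^2) ) = 0  ⇒  y' / sqrt(1 + (y')^2) = const.
Hence y' is constant, so y(x) is affine.
Fitting the endpoints (-3, 2) and (7, 1):
    slope m = (1 − 2) / (7 − (-3)) = -1/10,
    intercept c = 2 − m·(-3) = 17/10.
Extremal: y(x) = (-1/10) x + 17/10.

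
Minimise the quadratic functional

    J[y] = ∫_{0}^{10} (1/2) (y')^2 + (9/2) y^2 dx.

The Lagrangian is L = (1/2) (y')^2 + (9/2) y^2.
Compute ∂L/∂y = 9y, ∂L/∂y' = y'.
The Euler-Lagrange equation d/dx(∂L/∂y') − ∂L/∂y = 0 reduces to
    y'' − 9 y = 0.
Its general solution is
    y(x) = A e^(3x) + B e^(−3x),
with A, B fixed by the endpoint conditions.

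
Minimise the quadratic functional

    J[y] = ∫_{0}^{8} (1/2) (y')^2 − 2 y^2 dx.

The Lagrangian is L = (1/2) (y')^2 − 2 y^2.
Compute ∂L/∂y = -4y, ∂L/∂y' = y'.
The Euler-Lagrange equation d/dx(∂L/∂y') − ∂L/∂y = 0 reduces to
    y'' + 4 y = 0.
Its general solution is
    y(x) = A sin(2x) + B cos(2x),
with A, B fixed by the endpoint conditions.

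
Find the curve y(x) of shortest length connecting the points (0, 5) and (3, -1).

Arc-length functional: J[y] = ∫ sqrt(1 + (y')^2) dx.
Lagrangian L = sqrt(1 + (y')^2) has no explicit y dependence, so ∂L/∂y = 0 and the Euler-Lagrange equation gives
    d/dx( y' / sqrt(1 + (y')^2) ) = 0  ⇒  y' / sqrt(1 + (y')^2) = const.
Hence y' is constant, so y(x) is affine.
Fitting the endpoints (0, 5) and (3, -1):
    slope m = ((-1) − 5) / (3 − 0) = -2,
    intercept c = 5 − m·0 = 5.
Extremal: y(x) = -2 x + 5.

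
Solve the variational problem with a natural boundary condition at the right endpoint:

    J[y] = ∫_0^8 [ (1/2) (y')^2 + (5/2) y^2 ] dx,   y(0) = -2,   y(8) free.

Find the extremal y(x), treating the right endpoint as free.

The Lagrangian L = (1/2) (y')^2 + (5/2) y^2 gives
    ∂L/∂y = 5 y,   ∂L/∂y' = y'.
Euler-Lagrange: y'' − 5 y = 0.
With k = sqrt(5), the general solution is
    y(x) = A cosh(sqrt(5) x) + B sinh(sqrt(5) x).
Fixed left endpoint y(0) = -2 ⇒ A = -2.
The right endpoint x = 8 is free, so the natural (transversality) condition is ∂L/∂y' |_{x=8} = 0, i.e. y'(8) = 0.
Compute y'(x) = A k sinh(k x) + B k cosh(k x), so
    y'(8) = A k sinh(k·8) + B k cosh(k·8) = 0
    ⇒ B = −A tanh(k·8) = 2 tanh(sqrt(5)·8).
Therefore the extremal is
    y(x) = −2 cosh(sqrt(5) x) + 2 tanh(sqrt(5)·8) sinh(sqrt(5) x).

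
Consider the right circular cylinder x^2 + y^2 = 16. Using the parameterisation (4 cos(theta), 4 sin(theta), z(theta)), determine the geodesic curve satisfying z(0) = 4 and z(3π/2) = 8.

Parameterise the cylinder of radius R = 4 as
    r(θ) = (4 cos θ, 4 sin θ, z(θ)).
The arc-length element is
    ds = sqrt(16 + (dz/dθ)^2) dθ,
so the Lagrangian is L = sqrt(16 + z'^2).
L depends on z' only, not on z or θ, so ∂L/∂z = 0 and
    ∂L/∂z' = z' / sqrt(16 + z'^2).
The Euler-Lagrange equation gives
    d/dθ( z' / sqrt(16 + z'^2) ) = 0,
so z' is constant. Integrating once:
    z(θ) = a θ + b,
a helix on the cylinder (a straight line when the cylinder is unrolled). The constants a, b are determined by the endpoint conditions.
With endpoint conditions z(0) = 4 and z(3π/2) = 8: from z(0) = b we get b = 4, and a·3π/2 + 4 = 8 gives a = 8/(3π), so
    z(θ) = (8/(3π)) θ + 4.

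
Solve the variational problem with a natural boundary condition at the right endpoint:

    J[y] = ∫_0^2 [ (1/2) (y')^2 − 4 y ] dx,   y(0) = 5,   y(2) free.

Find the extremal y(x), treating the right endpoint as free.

The Lagrangian L = (1/2) (y')^2 − 4 y gives
    ∂L/∂y = −4,   ∂L/∂y' = y'.
Euler-Lagrange: d/dx(y') − (−4) = 0, i.e. y'' + 4 = 0, so
    y(x) = −(4/2) x^2 + C1 x + C2.
Fixed left endpoint y(0) = 5 ⇒ C2 = 5.
The right endpoint x = 2 is free, so the natural (transversality) condition is ∂L/∂y' |_{x=2} = 0, i.e. y'(2) = 0.
Compute y'(x) = −4 x + C1, so y'(2) = −8 + C1 = 0 ⇒ C1 = 8.
Therefore the extremal is
    y(x) = −2 x^2 + 8 x + 5.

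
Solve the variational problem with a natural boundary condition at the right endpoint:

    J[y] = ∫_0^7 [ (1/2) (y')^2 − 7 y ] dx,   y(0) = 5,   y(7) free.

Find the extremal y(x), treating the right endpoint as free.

The Lagrangian L = (1/2) (y')^2 − 7 y gives
    ∂L/∂y = −7,   ∂L/∂y' = y'.
Euler-Lagrange: d/dx(y') − (−7) = 0, i.e. y'' + 7 = 0, so
    y(x) = −(7/2) x^2 + C1 x + C2.
Fixed left endpoint y(0) = 5 ⇒ C2 = 5.
The right endpoint x = 7 is free, so the natural (transversality) condition is ∂L/∂y' |_{x=7} = 0, i.e. y'(7) = 0.
Compute y'(x) = −7 x + C1, so y'(7) = −49 + C1 = 0 ⇒ C1 = 49.
Therefore the extremal is
    y(x) = −(7/2) x^2 + 49 x + 5.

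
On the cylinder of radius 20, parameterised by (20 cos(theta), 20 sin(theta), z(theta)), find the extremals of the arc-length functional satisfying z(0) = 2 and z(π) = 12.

Parameterise the cylinder of radius R = 20 as
    r(θ) = (20 cos θ, 20 sin θ, z(θ)).
The arc-length element is
    ds = sqrt(400 + (dz/dθ)^2) dθ,
so the Lagrangian is L = sqrt(400 + z'^2).
L depends on z' only, not on z or θ, so ∂L/∂z = 0 and
    ∂L/∂z' = z' / sqrt(400 + z'^2).
The Euler-Lagrange equation gives
    d/dθ( z' / sqrt(400 + z'^2) ) = 0,
so z' is constant. Integrating once:
    z(θ) = a θ + b,
a helix on the cylinder (a straight line when the cylinder is unrolled). The constants a, b are determined by the endpoint conditions.
With endpoint conditions z(0) = 2 and z(π) = 12: from z(0) = b we get b = 2, and a·π + 2 = 12 gives a = 10/π, so
    z(θ) = (10/π) θ + 2.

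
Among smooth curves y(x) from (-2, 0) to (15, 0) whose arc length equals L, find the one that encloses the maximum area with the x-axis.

Set up the augmented Lagrangian using a multiplier λ for the length constraint:
    F(y, y') = y − λ sqrt(1 + y'^2).
F has no explicit x dependence, so the Beltrami identity yields a first integral
    F − y' ∂F/∂y' = C.
Compute ∂F/∂y' = −λ y' / sqrt(1 + y'^2). Then
    y − λ sqrt(1 + y'^2) + λ y'^2 / sqrt(1 + y'^2) = C
    ⇒  y − λ / sqrt(1 + y'^2) = C.
Solving for y' and integrating gives
    (x − a)^2 + (y − b)^2 = λ^2,
a circular arc of radius λ. The constants a, b are determined by the endpoint conditions y(-2) = y(15) = 0, and λ is fixed implicitly by the length constraint
    ∫_{-2}^{15} sqrt(1 + y'^2) dx = L.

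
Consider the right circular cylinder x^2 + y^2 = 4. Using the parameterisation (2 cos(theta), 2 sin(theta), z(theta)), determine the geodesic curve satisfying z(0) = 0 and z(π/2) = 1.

Parameterise the cylinder of radius R = 2 as
    r(θ) = (2 cos θ, 2 sin θ, z(θ)).
The arc-length element is
    ds = sqrt(4 + (dz/dθ)^2) dθ,
so the Lagrangian is L = sqrt(4 + z'^2).
L depends on z' only, not on z or θ, so ∂L/∂z = 0 and
    ∂L/∂z' = z' / sqrt(4 + z'^2).
The Euler-Lagrange equation gives
    d/dθ( z' / sqrt(4 + z'^2) ) = 0,
so z' is constant. Integrating once:
    z(θ) = a θ + b,
a helix on the cylinder (a straight line when the cylinder is unrolled). The constants a, b are determined by the endpoint conditions.
With endpoint conditions z(0) = 0 and z(π/2) = 1: from z(0) = b we get b = 0, and a·π/2 + 0 = 1 gives a = 2/π, so
    z(θ) = (2/π) θ.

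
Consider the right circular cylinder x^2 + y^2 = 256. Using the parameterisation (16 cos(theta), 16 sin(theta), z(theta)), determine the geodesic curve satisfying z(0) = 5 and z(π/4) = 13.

Parameterise the cylinder of radius R = 16 as
    r(θ) = (16 cos θ, 16 sin θ, z(θ)).
The arc-length element is
    ds = sqrt(256 + (dz/dθ)^2) dθ,
so the Lagrangian is L = sqrt(256 + z'^2).
L depends on z' only, not on z or θ, so ∂L/∂z = 0 and
    ∂L/∂z' = z' / sqrt(256 + z'^2).
The Euler-Lagrange equation gives
    d/dθ( z' / sqrt(256 + z'^2) ) = 0,
so z' is constant. Integrating once:
    z(θ) = a θ + b,
a helix on the cylinder (a straight line when the cylinder is unrolled). The constants a, b are determined by the endpoint conditions.
With endpoint conditions z(0) = 5 and z(π/4) = 13: from z(0) = b we get b = 5, and a·π/4 + 5 = 13 gives a = 32/π, so
    z(θ) = (32/π) θ + 5.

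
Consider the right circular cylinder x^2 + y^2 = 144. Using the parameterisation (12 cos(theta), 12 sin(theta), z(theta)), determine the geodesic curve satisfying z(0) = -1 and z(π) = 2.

Parameterise the cylinder of radius R = 12 as
    r(θ) = (12 cos θ, 12 sin θ, z(θ)).
The arc-length element is
    ds = sqrt(144 + (dz/dθ)^2) dθ,
so the Lagrangian is L = sqrt(144 + z'^2).
L depends on z' only, not on z or θ, so ∂L/∂z = 0 and
    ∂L/∂z' = z' / sqrt(144 + z'^2).
The Euler-Lagrange equation gives
    d/dθ( z' / sqrt(144 + z'^2) ) = 0,
so z' is constant. Integrating once:
    z(θ) = a θ + b,
a helix on the cylinder (a straight line when the cylinder is unrolled). The constants a, b are determined by the endpoint conditions.
With endpoint conditions z(0) = -1 and z(π) = 2: from z(0) = b we get b = -1, and a·π + -1 = 2 gives a = 3/π, so
    z(θ) = (3/π) θ − 1.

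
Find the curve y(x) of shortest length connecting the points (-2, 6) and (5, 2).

Arc-length functional: J[y] = ∫ sqrt(1 + (y')^2) dx.
Lagrangian L = sqrt(1 + (y')^2) has no explicit y dependence, so ∂L/∂y = 0 and the Euler-Lagrange equation gives
    d/dx( y' / sqrt(1 + (y')^2) ) = 0  ⇒  y' / sqrt(1 + (y')^2) = const.
Hence y' is constant, so y(x) is affine.
Fitting the endpoints (-2, 6) and (5, 2):
    slope m = (2 − 6) / (5 − (-2)) = -4/7,
    intercept c = 6 − m·(-2) = 34/7.
Extremal: y(x) = (-4/7) x + 34/7.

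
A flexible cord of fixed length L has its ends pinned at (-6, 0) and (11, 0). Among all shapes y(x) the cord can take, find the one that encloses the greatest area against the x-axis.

Set up the augmented Lagrangian using a multiplier λ for the length constraint:
    F(y, y') = y − λ sqrt(1 + y'^2).
F has no explicit x dependence, so the Beltrami identity yields a first integral
    F − y' ∂F/∂y' = C.
Compute ∂F/∂y' = −λ y' / sqrt(1 + y'^2). Then
    y − λ sqrt(1 + y'^2) + λ y'^2 / sqrt(1 + y'^2) = C
    ⇒  y − λ / sqrt(1 + y'^2) = C.
Solving for y' and integrating gives
    (x − a)^2 + (y − b)^2 = λ^2,
a circular arc of radius λ. The constants a, b are determined by the endpoint conditions y(-6) = y(11) = 0, and λ is fixed implicitly by the length constraint
    ∫_{-6}^{11} sqrt(1 + y'^2) dx = L.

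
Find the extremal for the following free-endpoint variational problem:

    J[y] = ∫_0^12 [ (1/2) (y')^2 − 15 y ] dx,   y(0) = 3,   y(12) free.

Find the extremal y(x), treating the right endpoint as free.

The Lagrangian L = (1/2) (y')^2 − 15 y gives
    ∂L/∂y = −15,   ∂L/∂y' = y'.
Euler-Lagrange: d/dx(y') − (−15) = 0, i.e. y'' + 15 = 0, so
    y(x) = −(15/2) x^2 + C1 x + C2.
Fixed left endpoint y(0) = 3 ⇒ C2 = 3.
The right endpoint x = 12 is free, so the natural (transversality) condition is ∂L/∂y' |_{x=12} = 0, i.e. y'(12) = 0.
Compute y'(x) = −15 x + C1, so y'(12) = −180 + C1 = 0 ⇒ C1 = 180.
Therefore the extremal is
    y(x) = −(15/2) x^2 + 180 x + 3.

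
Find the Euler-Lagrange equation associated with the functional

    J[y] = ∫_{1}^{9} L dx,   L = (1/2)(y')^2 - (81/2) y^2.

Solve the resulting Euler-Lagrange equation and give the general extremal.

The Lagrangian is L = (1/2)(y')^2 - (81/2) y^2.
∂L/∂y = -81y.
∂L/∂y' = y'.
The Euler-Lagrange equation d/dx(∂L/∂y') − ∂L/∂y = 0 becomes:
    y'' + 81 y = 0
General solution: y(x) = A sin(9x) + B cos(9x), where A and B are arbitrary constants fixed by the endpoint conditions.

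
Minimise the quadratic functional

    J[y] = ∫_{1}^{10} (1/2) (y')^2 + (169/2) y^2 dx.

The Lagrangian is L = (1/2) (y')^2 + (169/2) y^2.
Compute ∂L/∂y = 169y, ∂L/∂y' = y'.
The Euler-Lagrange equation d/dx(∂L/∂y') − ∂L/∂y = 0 reduces to
    y'' − 169 y = 0.
Its general solution is
    y(x) = A e^(13x) + B e^(−13x),
with A, B fixed by the endpoint conditions.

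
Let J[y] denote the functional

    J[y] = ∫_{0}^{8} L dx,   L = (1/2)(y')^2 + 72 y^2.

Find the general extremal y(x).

The Lagrangian is L = (1/2)(y')^2 + 72 y^2.
∂L/∂y = 144y.
∂L/∂y' = y'.
The Euler-Lagrange equation d/dx(∂L/∂y') − ∂L/∂y = 0 becomes:
    y'' - 144 y = 0
General solution: y(x) = A e^(12x) + B e^(-12x), where A and B are arbitrary constants fixed by the endpoint conditions.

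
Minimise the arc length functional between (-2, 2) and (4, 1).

Arc-length functional: J[y] = ∫ sqrt(1 + (y')^2) dx.
Lagrangian L = sqrt(1 + (y')^2) has no explicit y dependence, so ∂L/∂y = 0 and the Euler-Lagrange equation gives
    d/dx( y' / sqrt(1 + (y')^2) ) = 0  ⇒  y' / sqrt(1 + (y')^2) = const.
Hence y' is constant, so y(x) is affine.
Fitting the endpoints (-2, 2) and (4, 1):
    slope m = (1 − 2) / (4 − (-2)) = -1/6,
    intercept c = 2 − m·(-2) = 5/3.
Extremal: y(x) = (-1/6) x + 5/3.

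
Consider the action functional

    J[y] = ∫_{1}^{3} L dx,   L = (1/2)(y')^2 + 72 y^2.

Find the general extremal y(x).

The Lagrangian is L = (1/2)(y')^2 + 72 y^2.
∂L/∂y = 144y.
∂L/∂y' = y'.
The Euler-Lagrange equation d/dx(∂L/∂y') − ∂L/∂y = 0 becomes:
    y'' - 144 y = 0
General solution: y(x) = A e^(12x) + B e^(-12x), where A and B are arbitrary constants fixed by the endpoint conditions.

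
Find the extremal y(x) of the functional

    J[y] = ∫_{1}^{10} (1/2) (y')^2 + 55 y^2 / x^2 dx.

The Lagrangian is L = (1/2) (y')^2 + 55 y^2 / x^2.
Compute ∂L/∂y = 110y/x^2, ∂L/∂y' = y'.
The Euler-Lagrange equation d/dx(∂L/∂y') − ∂L/∂y = 0 reduces to
    y'' − 110/x^2 · y = 0  (x > 0).
Its general solution is
    y(x) = A x^11 + B x^(-10),
with A, B fixed by the endpoint conditions.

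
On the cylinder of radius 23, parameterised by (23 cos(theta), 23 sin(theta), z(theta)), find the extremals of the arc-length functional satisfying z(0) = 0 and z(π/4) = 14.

Parameterise the cylinder of radius R = 23 as
    r(θ) = (23 cos θ, 23 sin θ, z(θ)).
The arc-length element is
    ds = sqrt(529 + (dz/dθ)^2) dθ,
so the Lagrangian is L = sqrt(529 + z'^2).
L depends on z' only, not on z or θ, so ∂L/∂z = 0 and
    ∂L/∂z' = z' / sqrt(529 + z'^2).
The Euler-Lagrange equation gives
    d/dθ( z' / sqrt(529 + z'^2) ) = 0,
so z' is constant. Integrating once:
    z(θ) = a θ + b,
a helix on the cylinder (a straight line when the cylinder is unrolled). The constants a, b are determined by the endpoint conditions.
With endpoint conditions z(0) = 0 and z(π/4) = 14: from z(0) = b we get b = 0, and a·π/4 + 0 = 14 gives a = 56/π, so
    z(θ) = (56/π) θ.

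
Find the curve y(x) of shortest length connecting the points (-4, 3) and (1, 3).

Arc-length functional: J[y] = ∫ sqrt(1 + (y')^2) dx.
Lagrangian L = sqrt(1 + (y')^2) has no explicit y dependence, so ∂L/∂y = 0 and the Euler-Lagrange equation gives
    d/dx( y' / sqrt(1 + (y')^2) ) = 0  ⇒  y' / sqrt(1 + (y')^2) = const.
Hence y' is constant, so y(x) is affine.
Fitting the endpoints (-4, 3) and (1, 3):
    slope m = (3 − 3) / (1 − (-4)) = 0,
    intercept c = 3 − m·(-4) = 3.
Extremal: y(x) = 3.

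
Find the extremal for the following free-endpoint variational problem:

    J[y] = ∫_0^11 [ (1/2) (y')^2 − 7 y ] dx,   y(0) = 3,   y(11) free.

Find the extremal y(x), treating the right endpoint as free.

The Lagrangian L = (1/2) (y')^2 − 7 y gives
    ∂L/∂y = −7,   ∂L/∂y' = y'.
Euler-Lagrange: d/dx(y') − (−7) = 0, i.e. y'' + 7 = 0, so
    y(x) = −(7/2) x^2 + C1 x + C2.
Fixed left endpoint y(0) = 3 ⇒ C2 = 3.
The right endpoint x = 11 is free, so the natural (transversality) condition is ∂L/∂y' |_{x=11} = 0, i.e. y'(11) = 0.
Compute y'(x) = −7 x + C1, so y'(11) = −77 + C1 = 0 ⇒ C1 = 77.
Therefore the extremal is
    y(x) = −(7/2) x^2 + 77 x + 3.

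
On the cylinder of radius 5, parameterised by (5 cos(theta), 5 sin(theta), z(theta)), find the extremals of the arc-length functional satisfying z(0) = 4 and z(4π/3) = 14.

Parameterise the cylinder of radius R = 5 as
    r(θ) = (5 cos θ, 5 sin θ, z(θ)).
The arc-length element is
    ds = sqrt(25 + (dz/dθ)^2) dθ,
so the Lagrangian is L = sqrt(25 + z'^2).
L depends on z' only, not on z or θ, so ∂L/∂z = 0 and
    ∂L/∂z' = z' / sqrt(25 + z'^2).
The Euler-Lagrange equation gives
    d/dθ( z' / sqrt(25 + z'^2) ) = 0,
so z' is constant. Integrating once:
    z(θ) = a θ + b,
a helix on the cylinder (a straight line when the cylinder is unrolled). The constants a, b are determined by the endpoint conditions.
With endpoint conditions z(0) = 4 and z(4π/3) = 14: from z(0) = b we get b = 4, and a·4π/3 + 4 = 14 gives a = 15/(2π), so
    z(θ) = (15/(2π)) θ + 4.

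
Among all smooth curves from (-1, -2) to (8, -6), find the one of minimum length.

Arc-length functional: J[y] = ∫ sqrt(1 + (y')^2) dx.
Lagrangian L = sqrt(1 + (y')^2) has no explicit y dependence, so ∂L/∂y = 0 and the Euler-Lagrange equation gives
    d/dx( y' / sqrt(1 + (y')^2) ) = 0  ⇒  y' / sqrt(1 + (y')^2) = const.
Hence y' is constant, so y(x) is affine.
Fitting the endpoints (-1, -2) and (8, -6):
    slope m = ((-6) − (-2)) / (8 − (-1)) = -4/9,
    intercept c = (-2) − m·(-1) = -22/9.
Extremal: y(x) = (-4/9) x - 22/9.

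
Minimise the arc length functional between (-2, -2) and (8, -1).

Arc-length functional: J[y] = ∫ sqrt(1 + (y')^2) dx.
Lagrangian L = sqrt(1 + (y')^2) has no explicit y dependence, so ∂L/∂y = 0 and the Euler-Lagrange equation gives
    d/dx( y' / sqrt(1 + (y')^2) ) = 0  ⇒  y' / sqrt(1 + (y')^2) = const.
Hence y' is constant, so y(x) is affine.
Fitting the endpoints (-2, -2) and (8, -1):
    slope m = ((-1) − (-2)) / (8 − (-2)) = 1/10,
    intercept c = (-2) − m·(-2) = -9/5.
Extremal: y(x) = (1/10) x - 9/5.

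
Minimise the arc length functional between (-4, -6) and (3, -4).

Arc-length functional: J[y] = ∫ sqrt(1 + (y')^2) dx.
Lagrangian L = sqrt(1 + (y')^2) has no explicit y dependence, so ∂L/∂y = 0 and the Euler-Lagrange equation gives
    d/dx( y' / sqrt(1 + (y')^2) ) = 0  ⇒  y' / sqrt(1 + (y')^2) = const.
Hence y' is constant, so y(x) is affine.
Fitting the endpoints (-4, -6) and (3, -4):
    slope m = ((-4) − (-6)) / (3 − (-4)) = 2/7,
    intercept c = (-6) − m·(-4) = -34/7.
Extremal: y(x) = (2/7) x - 34/7.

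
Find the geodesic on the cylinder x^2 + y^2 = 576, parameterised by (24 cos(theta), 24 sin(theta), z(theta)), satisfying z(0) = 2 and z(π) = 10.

Parameterise the cylinder of radius R = 24 as
    r(θ) = (24 cos θ, 24 sin θ, z(θ)).
The arc-length element is
    ds = sqrt(576 + (dz/dθ)^2) dθ,
so the Lagrangian is L = sqrt(576 + z'^2).
L depends on z' only, not on z or θ, so ∂L/∂z = 0 and
    ∂L/∂z' = z' / sqrt(576 + z'^2).
The Euler-Lagrange equation gives
    d/dθ( z' / sqrt(576 + z'^2) ) = 0,
so z' is constant. Integrating once:
    z(θ) = a θ + b,
a helix on the cylinder (a straight line when the cylinder is unrolled). The constants a, b are determined by the endpoint conditions.
With endpoint conditions z(0) = 2 and z(π) = 10: from z(0) = b we get b = 2, and a·π + 2 = 10 gives a = 8/π, so
    z(θ) = (8/π) θ + 2.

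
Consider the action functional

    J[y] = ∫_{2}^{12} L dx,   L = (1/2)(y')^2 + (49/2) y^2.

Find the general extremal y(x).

The Lagrangian is L = (1/2)(y')^2 + (49/2) y^2.
∂L/∂y = 49y.
∂L/∂y' = y'.
The Euler-Lagrange equation d/dx(∂L/∂y') − ∂L/∂y = 0 becomes:
    y'' - 49 y = 0
General solution: y(x) = A e^(7x) + B e^(-7x), where A and B are arbitrary constants fixed by the endpoint conditions.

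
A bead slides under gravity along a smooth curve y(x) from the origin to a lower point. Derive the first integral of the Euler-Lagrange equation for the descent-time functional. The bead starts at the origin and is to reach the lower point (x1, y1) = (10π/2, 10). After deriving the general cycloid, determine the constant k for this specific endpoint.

The Lagrangian L = sqrt((1 + y'^2) / y) has no explicit x dependence, so the Beltrami identity applies:
    L − y' ∂L/∂y' = C.
Compute ∂L/∂y' = y' / sqrt(y (1 + y'^2)).
Substitute:
    sqrt((1 + y'^2)/y) − y'·y' / sqrt(y (1 + y'^2))
    = (1 + y'^2) / sqrt(y (1 + y'^2)) − y'^2 / sqrt(y (1 + y'^2))
    = 1 / sqrt(y (1 + y'^2)) = C.
Squaring and rearranging gives the first integral
    y (1 + y'^2) = 1/C^2 =: k   (constant).
Solving this first-order ODE by the substitution
    y = (k/2)(1 − cos θ)
yields the cycloid parameterisation
    x(θ) = (k/2)(θ − sin θ),   y(θ) = (k/2)(1 − cos θ).
The constant k is fixed by the endpoint condition.
Now fit the given lower endpoint (x1, y1) = (10π/2, 10). At the bottom of the first arch (θ = π), the parametric equations give
    y(π) = (k/2)(1 − cos π) = k,
    x(π) = (k/2)(π − sin π) = kπ/2.
Matching y(π) = 10 gives k = 10, consistent with x(π) = 10π/2. Therefore the specific cycloid is
    x(θ) = (10/2)(θ − sin θ),   y(θ) = (10/2)(1 − cos θ).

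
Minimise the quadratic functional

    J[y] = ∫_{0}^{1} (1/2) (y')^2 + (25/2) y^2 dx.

The Lagrangian is L = (1/2) (y')^2 + (25/2) y^2.
Compute ∂L/∂y = 25y, ∂L/∂y' = y'.
The Euler-Lagrange equation d/dx(∂L/∂y') − ∂L/∂y = 0 reduces to
    y'' − 25 y = 0.
Its general solution is
    y(x) = A e^(5x) + B e^(−5x),
with A, B fixed by the endpoint conditions.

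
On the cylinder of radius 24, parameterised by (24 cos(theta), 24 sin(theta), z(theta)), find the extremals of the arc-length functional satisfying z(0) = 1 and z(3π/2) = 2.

Parameterise the cylinder of radius R = 24 as
    r(θ) = (24 cos θ, 24 sin θ, z(θ)).
The arc-length element is
    ds = sqrt(576 + (dz/dθ)^2) dθ,
so the Lagrangian is L = sqrt(576 + z'^2).
L depends on z' only, not on z or θ, so ∂L/∂z = 0 and
    ∂L/∂z' = z' / sqrt(576 + z'^2).
The Euler-Lagrange equation gives
    d/dθ( z' / sqrt(576 + z'^2) ) = 0,
so z' is constant. Integrating once:
    z(θ) = a θ + b,
a helix on the cylinder (a straight line when the cylinder is unrolled). The constants a, b are determined by the endpoint conditions.
With endpoint conditions z(0) = 1 and z(3π/2) = 2: from z(0) = b we get b = 1, and a·3π/2 + 1 = 2 gives a = 2/(3π), so
    z(θ) = (2/(3π)) θ + 1.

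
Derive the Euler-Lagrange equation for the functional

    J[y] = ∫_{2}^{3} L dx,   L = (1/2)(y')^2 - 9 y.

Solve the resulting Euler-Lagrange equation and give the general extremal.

The Lagrangian is L = (1/2)(y')^2 - 9 y.
∂L/∂y = -9.
∂L/∂y' = y'.
The Euler-Lagrange equation d/dx(∂L/∂y') − ∂L/∂y = 0 becomes:
    y'' + 9 = 0
General solution: y(x) = -(9/2) x^2 + A x + B, where A and B are arbitrary constants fixed by the endpoint conditions.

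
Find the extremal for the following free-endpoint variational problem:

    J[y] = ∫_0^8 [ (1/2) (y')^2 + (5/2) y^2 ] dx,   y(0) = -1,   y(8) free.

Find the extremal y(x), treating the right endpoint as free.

The Lagrangian L = (1/2) (y')^2 + (5/2) y^2 gives
    ∂L/∂y = 5 y,   ∂L/∂y' = y'.
Euler-Lagrange: y'' − 5 y = 0.
With k = sqrt(5), the general solution is
    y(x) = A cosh(sqrt(5) x) + B sinh(sqrt(5) x).
Fixed left endpoint y(0) = -1 ⇒ A = -1.
The right endpoint x = 8 is free, so the natural (transversality) condition is ∂L/∂y' |_{x=8} = 0, i.e. y'(8) = 0.
Compute y'(x) = A k sinh(k x) + B k cosh(k x), so
    y'(8) = A k sinh(k·8) + B k cosh(k·8) = 0
    ⇒ B = −A tanh(k·8) = tanh(sqrt(5)·8).
Therefore the extremal is
    y(x) = −cosh(sqrt(5) x) + tanh(sqrt(5)·8) sinh(sqrt(5) x).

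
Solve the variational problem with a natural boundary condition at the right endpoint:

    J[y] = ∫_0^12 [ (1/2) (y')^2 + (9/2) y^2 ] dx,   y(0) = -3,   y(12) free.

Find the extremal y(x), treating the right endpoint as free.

The Lagrangian L = (1/2) (y')^2 + (9/2) y^2 gives
    ∂L/∂y = 9 y,   ∂L/∂y' = y'.
Euler-Lagrange: y'' − 9 y = 0.
With k = 3, the general solution is
    y(x) = A cosh(3 x) + B sinh(3 x).
Fixed left endpoint y(0) = -3 ⇒ A = -3.
The right endpoint x = 12 is free, so the natural (transversality) condition is ∂L/∂y' |_{x=12} = 0, i.e. y'(12) = 0.
Compute y'(x) = A k sinh(k x) + B k cosh(k x), so
    y'(12) = A k sinh(k·12) + B k cosh(k·12) = 0
    ⇒ B = −A tanh(k·12) = 3 tanh(3·12).
Therefore the extremal is
    y(x) = −3 cosh(3 x) + 3 tanh(3·12) sinh(3 x).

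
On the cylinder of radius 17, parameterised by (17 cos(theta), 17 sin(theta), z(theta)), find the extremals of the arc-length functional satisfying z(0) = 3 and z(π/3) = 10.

Parameterise the cylinder of radius R = 17 as
    r(θ) = (17 cos θ, 17 sin θ, z(θ)).
The arc-length element is
    ds = sqrt(289 + (dz/dθ)^2) dθ,
so the Lagrangian is L = sqrt(289 + z'^2).
L depends on z' only, not on z or θ, so ∂L/∂z = 0 and
    ∂L/∂z' = z' / sqrt(289 + z'^2).
The Euler-Lagrange equation gives
    d/dθ( z' / sqrt(289 + z'^2) ) = 0,
so z' is constant. Integrating once:
    z(θ) = a θ + b,
a helix on the cylinder (a straight line when the cylinder is unrolled). The constants a, b are determined by the endpoint conditions.
With endpoint conditions z(0) = 3 and z(π/3) = 10: from z(0) = b we get b = 3, and a·π/3 + 3 = 10 gives a = 21/π, so
    z(θ) = (21/π) θ + 3.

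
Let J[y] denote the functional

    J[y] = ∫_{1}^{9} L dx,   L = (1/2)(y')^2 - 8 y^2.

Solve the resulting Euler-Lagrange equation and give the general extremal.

The Lagrangian is L = (1/2)(y')^2 - 8 y^2.
∂L/∂y = -16y.
∂L/∂y' = y'.
The Euler-Lagrange equation d/dx(∂L/∂y') − ∂L/∂y = 0 becomes:
    y'' + 16 y = 0
General solution: y(x) = A sin(4x) + B cos(4x), where A and B are arbitrary constants fixed by the endpoint conditions.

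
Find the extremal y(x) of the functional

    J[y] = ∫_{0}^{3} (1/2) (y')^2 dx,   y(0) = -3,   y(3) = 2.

The Lagrangian is L = (1/2) (y')^2.
Compute ∂L/∂y = 0, ∂L/∂y' = y'.
The Euler-Lagrange equation d/dx(∂L/∂y') − ∂L/∂y = 0 reduces to
    y'' = 0.
Its general solution is
    y(x) = A x + B,
with A, B fixed by the endpoint conditions.
Applying the endpoint conditions y(0) = -3 and y(3) = 2: solve A·0 + B = -3 and A·3 + B = 2. Subtracting gives A(3 − 0) = 2 − -3, so A = 5/3, and B = -3 − A·0 = -3. Therefore
    y(x) = (5/3) x - 3.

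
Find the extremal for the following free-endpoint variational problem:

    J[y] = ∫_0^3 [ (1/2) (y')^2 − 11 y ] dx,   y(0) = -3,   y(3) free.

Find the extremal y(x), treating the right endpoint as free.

The Lagrangian L = (1/2) (y')^2 − 11 y gives
    ∂L/∂y = −11,   ∂L/∂y' = y'.
Euler-Lagrange: d/dx(y') − (−11) = 0, i.e. y'' + 11 = 0, so
    y(x) = −(11/2) x^2 + C1 x + C2.
Fixed left endpoint y(0) = -3 ⇒ C2 = -3.
The right endpoint x = 3 is free, so the natural (transversality) condition is ∂L/∂y' |_{x=3} = 0, i.e. y'(3) = 0.
Compute y'(x) = −11 x + C1, so y'(3) = −33 + C1 = 0 ⇒ C1 = 33.
Therefore the extremal is
    y(x) = −(11/2) x^2 + 33 x − 3.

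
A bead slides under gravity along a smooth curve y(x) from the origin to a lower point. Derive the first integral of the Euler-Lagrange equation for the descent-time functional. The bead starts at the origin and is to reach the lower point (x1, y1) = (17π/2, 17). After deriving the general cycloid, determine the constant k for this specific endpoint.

The Lagrangian L = sqrt((1 + y'^2) / y) has no explicit x dependence, so the Beltrami identity applies:
    L − y' ∂L/∂y' = C.
Compute ∂L/∂y' = y' / sqrt(y (1 + y'^2)).
Substitute:
    sqrt((1 + y'^2)/y) − y'·y' / sqrt(y (1 + y'^2))
    = (1 + y'^2) / sqrt(y (1 + y'^2)) − y'^2 / sqrt(y (1 + y'^2))
    = 1 / sqrt(y (1 + y'^2)) = C.
Squaring and rearranging gives the first integral
    y (1 + y'^2) = 1/C^2 =: k   (constant).
Solving this first-order ODE by the substitution
    y = (k/2)(1 − cos θ)
yields the cycloid parameterisation
    x(θ) = (k/2)(θ − sin θ),   y(θ) = (k/2)(1 − cos θ).
The constant k is fixed by the endpoint condition.
Now fit the given lower endpoint (x1, y1) = (17π/2, 17). At the bottom of the first arch (θ = π), the parametric equations give
    y(π) = (k/2)(1 − cos π) = k,
    x(π) = (k/2)(π − sin π) = kπ/2.
Matching y(π) = 17 gives k = 17, consistent with x(π) = 17π/2. Therefore the specific cycloid is
    x(θ) = (17/2)(θ − sin θ),   y(θ) = (17/2)(1 − cos θ).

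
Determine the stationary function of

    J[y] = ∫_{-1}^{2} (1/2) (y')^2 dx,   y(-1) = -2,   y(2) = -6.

The Lagrangian is L = (1/2) (y')^2.
Compute ∂L/∂y = 0, ∂L/∂y' = y'.
The Euler-Lagrange equation d/dx(∂L/∂y') − ∂L/∂y = 0 reduces to
    y'' = 0.
Its general solution is
    y(x) = A x + B,
with A, B fixed by the endpoint conditions.
Applying the endpoint conditions y(-1) = -2 and y(2) = -6: solve A·-1 + B = -2 and A·2 + B = -6. Subtracting gives A(2 − -1) = -6 − -2, so A = -4/3, and B = -2 − A·-1 = -10/3. Therefore
    y(x) = (-4/3) x - 10/3.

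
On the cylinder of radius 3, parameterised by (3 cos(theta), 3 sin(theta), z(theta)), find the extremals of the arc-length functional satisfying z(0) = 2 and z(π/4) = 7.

Parameterise the cylinder of radius R = 3 as
    r(θ) = (3 cos θ, 3 sin θ, z(θ)).
The arc-length element is
    ds = sqrt(9 + (dz/dθ)^2) dθ,
so the Lagrangian is L = sqrt(9 + z'^2).
L depends on z' only, not on z or θ, so ∂L/∂z = 0 and
    ∂L/∂z' = z' / sqrt(9 + z'^2).
The Euler-Lagrange equation gives
    d/dθ( z' / sqrt(9 + z'^2) ) = 0,
so z' is constant. Integrating once:
    z(θ) = a θ + b,
a helix on the cylinder (a straight line when the cylinder is unrolled). The constants a, b are determined by the endpoint conditions.
With endpoint conditions z(0) = 2 and z(π/4) = 7: from z(0) = b we get b = 2, and a·π/4 + 2 = 7 gives a = 20/π, so
    z(θ) = (20/π) θ + 2.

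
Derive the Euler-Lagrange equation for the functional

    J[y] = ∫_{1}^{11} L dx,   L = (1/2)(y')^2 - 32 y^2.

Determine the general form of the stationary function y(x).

The Lagrangian is L = (1/2)(y')^2 - 32 y^2.
∂L/∂y = -64y.
∂L/∂y' = y'.
The Euler-Lagrange equation d/dx(∂L/∂y') − ∂L/∂y = 0 becomes:
    y'' + 64 y = 0
General solution: y(x) = A sin(8x) + B cos(8x), where A and B are arbitrary constants fixed by the endpoint conditions.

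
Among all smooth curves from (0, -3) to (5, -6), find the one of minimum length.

Arc-length functional: J[y] = ∫ sqrt(1 + (y')^2) dx.
Lagrangian L = sqrt(1 + (y')^2) has no explicit y dependence, so ∂L/∂y = 0 and the Euler-Lagrange equation gives
    d/dx( y' / sqrt(1 + (y')^2) ) = 0  ⇒  y' / sqrt(1 + (y')^2) = const.
Hence y' is constant, so y(x) is affine.
Fitting the endpoints (0, -3) and (5, -6):
    slope m = ((-6) − (-3)) / (5 − 0) = -3/5,
    intercept c = (-3) − m·0 = -3.
Extremal: y(x) = (-3/5) x - 3.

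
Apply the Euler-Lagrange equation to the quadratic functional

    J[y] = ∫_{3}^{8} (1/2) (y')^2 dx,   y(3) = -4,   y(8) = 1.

The Lagrangian is L = (1/2) (y')^2.
Compute ∂L/∂y = 0, ∂L/∂y' = y'.
The Euler-Lagrange equation d/dx(∂L/∂y') − ∂L/∂y = 0 reduces to
    y'' = 0.
Its general solution is
    y(x) = A x + B,
with A, B fixed by the endpoint conditions.
Applying the endpoint conditions y(3) = -4 and y(8) = 1: solve A·3 + B = -4 and A·8 + B = 1. Subtracting gives A(8 − 3) = 1 − -4, so A = 1, and B = -4 − A·3 = -7. Therefore
    y(x) = x - 7.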